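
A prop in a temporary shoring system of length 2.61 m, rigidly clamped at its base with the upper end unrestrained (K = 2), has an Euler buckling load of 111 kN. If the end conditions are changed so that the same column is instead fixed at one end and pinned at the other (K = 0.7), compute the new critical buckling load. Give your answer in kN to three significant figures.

P_cr ≈ 906 kN

P_cr ∝ 1/K², so P_cr,new = P_cr,old × (K_old/K_new)² = 111 × (2/0.7)²
= 111 × 8.163 = 906 kN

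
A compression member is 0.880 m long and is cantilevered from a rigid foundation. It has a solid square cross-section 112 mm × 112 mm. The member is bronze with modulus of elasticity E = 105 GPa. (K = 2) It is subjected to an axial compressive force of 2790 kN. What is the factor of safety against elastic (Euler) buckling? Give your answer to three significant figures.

I = a⁴/12 = 112⁴/12 = 1.311×10^7 mm⁴
I = 1.311×10^7 mm⁴ = 1.311×10^-5 m⁴
Effective length L_e = K·L = 2 × 0.880 = 1.760 m
P_cr = π²EI / L_e² = π² × 105×10⁹ × 1.311×10^-5 / 1.760² = 4.387×10^6 N
Factor of safety n = P_cr / P = 4386.9 / 2790 = 1.57

n ≈ 1.57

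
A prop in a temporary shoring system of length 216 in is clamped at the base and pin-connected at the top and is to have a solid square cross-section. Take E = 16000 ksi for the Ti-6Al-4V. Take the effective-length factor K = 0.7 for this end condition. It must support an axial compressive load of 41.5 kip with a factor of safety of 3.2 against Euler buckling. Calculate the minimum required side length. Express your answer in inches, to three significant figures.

Required P_cr = n·P = 3.2 × 41.5 = 132.8 kip
L_e = K·L = 0.7 × 216 = 151.2 in
Required I = P_cr·L_e²/(π²E) = 1.328×10^5 × 151.2² / (π² × 1.60×10^7) = 19.23 in⁴
Solid square: I = a⁴/12  ⇒  a = (12I)^(1/4) = (12×19.23)^(1/4) = 3.90 in

a ≈ 3.90 in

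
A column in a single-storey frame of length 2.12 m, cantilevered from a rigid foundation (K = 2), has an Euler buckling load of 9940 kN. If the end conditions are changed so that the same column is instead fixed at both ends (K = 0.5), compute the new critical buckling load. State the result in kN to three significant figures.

P_cr ∝ 1/K², so P_cr,new = P_cr,old × (K_old/K_new)² = 9940 × (2/0.5)²
= 9940 × 16.00 = 159000 kN

P_cr ≈ 159000 kN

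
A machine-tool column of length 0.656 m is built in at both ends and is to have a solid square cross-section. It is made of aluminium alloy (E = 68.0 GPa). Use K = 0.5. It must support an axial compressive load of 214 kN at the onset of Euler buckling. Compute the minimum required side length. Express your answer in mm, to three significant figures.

a ≈ 25.3 mm

L_e = K·L = 0.5 × 0.656 = 0.3280 m
Required I = P_cr·L_e²/(π²E) = 2.140×10^5 × 0.3280² / (π² × 6.80×10^10) = 3.430×10^-8 m⁴
I_req = 3.430×10^4 mm⁴
Solid square: I = a⁴/12  ⇒  a = (12I)^(1/4) = (12×3.430×10^4)^(1/4) = 25.3 mm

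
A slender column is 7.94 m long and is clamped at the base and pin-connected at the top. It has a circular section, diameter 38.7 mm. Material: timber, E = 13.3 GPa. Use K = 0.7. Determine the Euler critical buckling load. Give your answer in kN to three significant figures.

I = πd⁴/64 = π×38.7⁴/64 = 1.101×10^5 mm⁴
I = 1.101×10^5 mm⁴ = 1.101×10^-7 m⁴
Effective length L_e = K·L = 0.7 × 7.94 = 5.558 m
P_cr = π²EI / L_e² = π² × 13.3×10⁹ × 1.101×10^-7 / 5.558² = 467.9 N

P_cr ≈ 0.468 kN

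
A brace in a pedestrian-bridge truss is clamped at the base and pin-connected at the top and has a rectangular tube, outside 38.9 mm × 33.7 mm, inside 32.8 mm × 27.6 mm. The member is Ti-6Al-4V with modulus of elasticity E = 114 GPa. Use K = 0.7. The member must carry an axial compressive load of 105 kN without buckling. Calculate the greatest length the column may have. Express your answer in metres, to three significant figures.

Weak-axis I_min = (h_o·b_o³ − h_i·b_i³)/12 with b_o = 33.7, b_i = 27.60 mm (shorter outer/inner sides).
I_min = (38.9×33.7³ − 32.80×27.60³)/12 = 6.660×10^4 mm⁴
I = 6.660×10^-8 m⁴
At the buckling limit P_cr = P = 1.050×10^5 N
From P_cr = π²EI/(K·L)²:  L = (1/K)·√(π²EI/P_cr) = (1/0.7)·√(π²×1.14×10^11×6.660×10^-8/1.050×10^5)
L = 1.21 m

L_max ≈ 1.21 m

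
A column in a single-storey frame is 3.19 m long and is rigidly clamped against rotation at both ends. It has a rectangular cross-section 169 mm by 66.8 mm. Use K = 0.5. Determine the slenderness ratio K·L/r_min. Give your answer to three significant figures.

For a rectangle r_min = b/√12 = 66.8/√12 = 19.28 mm
L_e = K·L = 0.5 × 3.19 m = 1.595 m = 1595.0 mm
λ = L_e / r_min = 1595.0 / 19.28 = 82.7

λ ≈ 82.7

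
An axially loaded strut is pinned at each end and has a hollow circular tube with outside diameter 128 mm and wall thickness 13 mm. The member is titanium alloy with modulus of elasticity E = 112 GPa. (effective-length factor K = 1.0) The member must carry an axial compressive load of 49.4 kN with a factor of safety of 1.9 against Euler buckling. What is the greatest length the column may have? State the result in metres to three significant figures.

L_max ≈ 9.62 m

Inner diameter d_i = 128 − 2×13 = 102.0 mm
I = π(d_o⁴ − d_i⁴)/64 = π(128⁴ − 102.0⁴)/64 = 7.863×10^6 mm⁴
I = 7.863×10^-6 m⁴
Required critical load P_cr = n·P = 1.9 × 49.4 = 93.86 kN = 9.386×10^4 N
From P_cr = π²EI/(K·L)²:  L = (1/K)·√(π²EI/P_cr) = (1/1)·√(π²×1.12×10^11×7.863×10^-6/9.386×10^4)
L = 9.62 m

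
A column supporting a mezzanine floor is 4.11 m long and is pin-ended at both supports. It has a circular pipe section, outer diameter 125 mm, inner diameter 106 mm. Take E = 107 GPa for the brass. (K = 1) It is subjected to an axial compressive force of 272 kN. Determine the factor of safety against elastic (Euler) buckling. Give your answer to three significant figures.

d_o = 125 mm, d_i = 106 mm
I = π(d_o⁴ − d_i⁴)/64 = π(125⁴ − 106.0⁴)/64 = 5.787×10^6 mm⁴
I = 5.787×10^6 mm⁴ = 5.787×10^-6 m⁴
Effective length L_e = K·L = 1 × 4.11 = 4.110 m
P_cr = π²EI / L_e² = π² × 107×10⁹ × 5.787×10^-6 / 4.110² = 3.618×10^5 N
Factor of safety n = P_cr / P = 361.79 / 272 = 1.33

n ≈ 1.33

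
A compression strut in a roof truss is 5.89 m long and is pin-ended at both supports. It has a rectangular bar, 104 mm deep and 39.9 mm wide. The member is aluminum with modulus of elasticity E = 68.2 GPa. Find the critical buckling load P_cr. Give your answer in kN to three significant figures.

Buckling occurs about the weak axis: I_min = h·b³/12 with b = 39.9 mm (the shorter side).
I_min = 104×39.9³/12 = 5.505×10^5 mm⁴
I = 5.505×10^5 mm⁴ = 5.505×10^-7 m⁴
Effective length L_e = K·L = 1 × 5.89 = 5.890 m
P_cr = π²EI / L_e² = π² × 68.2×10⁹ × 5.505×10^-7 / 5.890² = 1.068×10^4 N

P_cr ≈ 10.7 kN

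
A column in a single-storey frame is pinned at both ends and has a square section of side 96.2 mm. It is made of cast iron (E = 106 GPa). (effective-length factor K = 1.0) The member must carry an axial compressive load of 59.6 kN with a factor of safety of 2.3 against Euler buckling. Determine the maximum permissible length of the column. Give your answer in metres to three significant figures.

I = a⁴/12 = 96.2⁴/12 = 7.137×10^6 mm⁴
I = 7.137×10^-6 m⁴
Required critical load P_cr = n·P = 2.3 × 59.6 = 137.1 kN = 1.371×10^5 N
From P_cr = π²EI/(K·L)²:  L = (1/K)·√(π²EI/P_cr) = (1/1)·√(π²×1.06×10^11×7.137×10^-6/1.371×10^5)
L = 7.38 m

L_max ≈ 7.38 m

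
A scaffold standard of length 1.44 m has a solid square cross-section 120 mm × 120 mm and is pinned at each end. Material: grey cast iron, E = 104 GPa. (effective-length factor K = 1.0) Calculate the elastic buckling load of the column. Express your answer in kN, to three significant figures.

P_cr ≈ 8550 kN

I = a⁴/12 = 120⁴/12 = 1.728×10^7 mm⁴
I = 1.728×10^7 mm⁴ = 1.728×10^-5 m⁴
Effective length L_e = K·L = 1 × 1.44 = 1.440 m
P_cr = π²EI / L_e² = π² × 104×10⁹ × 1.728×10^-5 / 1.440² = 8.554×10^6 N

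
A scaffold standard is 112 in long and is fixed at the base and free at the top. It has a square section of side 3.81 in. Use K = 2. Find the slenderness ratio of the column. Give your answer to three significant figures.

For a square r = a/√12 = 3.81/√12 = 1.100 in
L_e = K·L = 2 × 112 = 224.0 in
λ = L_e / r_min = 224.00 / 1.100 = 204

λ ≈ 204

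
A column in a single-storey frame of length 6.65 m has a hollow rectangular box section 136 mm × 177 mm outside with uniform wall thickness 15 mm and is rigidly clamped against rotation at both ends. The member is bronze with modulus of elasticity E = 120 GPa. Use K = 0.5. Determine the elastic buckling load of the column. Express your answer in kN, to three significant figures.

P_cr ≈ 2410 kN

Inner dimensions: h_i = 177 − 2×15 = 147.0 mm, b_i = 136 − 2×15 = 106.0 mm
Weak-axis I_min = (h_o·b_o³ − h_i·b_i³)/12 with b_o = 136, b_i = 106.0 mm (shorter outer/inner sides).
I_min = (177×136³ − 147.0×106.0³)/12 = 2.251×10^7 mm⁴
I = 2.251×10^7 mm⁴ = 2.251×10^-5 m⁴
Effective length L_e = K·L = 0.5 × 6.65 = 3.325 m
P_cr = π²EI / L_e² = π² × 120×10⁹ × 2.251×10^-5 / 3.325² = 2.412×10^6 N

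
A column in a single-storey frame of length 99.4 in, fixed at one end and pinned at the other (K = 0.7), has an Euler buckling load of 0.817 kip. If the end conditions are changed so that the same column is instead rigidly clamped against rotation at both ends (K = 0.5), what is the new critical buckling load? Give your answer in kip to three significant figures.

P_cr ∝ 1/K², so P_cr,new = P_cr,old × (K_old/K_new)² = 0.817 × (0.7/0.5)²
= 0.817 × 1.960 = 1.60 kip

P_cr ≈ 1.60 kip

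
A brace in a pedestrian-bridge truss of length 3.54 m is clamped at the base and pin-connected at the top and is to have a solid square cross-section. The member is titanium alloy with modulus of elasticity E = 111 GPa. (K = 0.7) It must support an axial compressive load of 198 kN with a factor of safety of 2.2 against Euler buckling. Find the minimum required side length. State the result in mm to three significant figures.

Required P_cr = n·P = 2.2 × 198 = 435.6 kN
L_e = K·L = 0.7 × 3.54 = 2.478 m
Required I = P_cr·L_e²/(π²E) = 4.356×10^5 × 2.478² / (π² × 1.11×10^11) = 2.442×10^-6 m⁴
I_req = 2.442×10^6 mm⁴
Solid square: I = a⁴/12  ⇒  a = (12I)^(1/4) = (12×2.442×10^6)^(1/4) = 73.6 mm

a ≈ 73.6 mm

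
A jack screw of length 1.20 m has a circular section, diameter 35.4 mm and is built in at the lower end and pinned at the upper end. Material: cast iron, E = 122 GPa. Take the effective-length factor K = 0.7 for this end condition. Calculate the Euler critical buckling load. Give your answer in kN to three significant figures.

P_cr ≈ 132 kN

I = πd⁴/64 = π×35.4⁴/64 = 7.709×10^4 mm⁴
I = 7.709×10^4 mm⁴ = 7.709×10^-8 m⁴
Effective length L_e = K·L = 0.7 × 1.20 = 0.8400 m
P_cr = π²EI / L_e² = π² × 122×10⁹ × 7.709×10^-8 / 0.8400² = 1.315×10^5 N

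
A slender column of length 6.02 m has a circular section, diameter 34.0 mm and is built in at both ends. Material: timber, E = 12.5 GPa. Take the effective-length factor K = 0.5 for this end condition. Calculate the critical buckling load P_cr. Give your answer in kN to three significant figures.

P_cr ≈ 0.893 kN

I = πd⁴/64 = π×34.0⁴/64 = 6.560×10^4 mm⁴
I = 6.560×10^4 mm⁴ = 6.560×10^-8 m⁴
Effective length L_e = K·L = 0.5 × 6.02 = 3.010 m
P_cr = π²EI / L_e² = π² × 12.5×10⁹ × 6.560×10^-8 / 3.010² = 893.2 N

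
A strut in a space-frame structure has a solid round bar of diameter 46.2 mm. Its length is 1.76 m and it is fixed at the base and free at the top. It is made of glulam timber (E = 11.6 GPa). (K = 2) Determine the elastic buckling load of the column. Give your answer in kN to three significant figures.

P_cr ≈ 2.07 kN

I = πd⁴/64 = π×46.2⁴/64 = 2.236×10^5 mm⁴
I = 2.236×10^5 mm⁴ = 2.236×10^-7 m⁴
Effective length L_e = K·L = 2 × 1.76 = 3.520 m
P_cr = π²EI / L_e² = π² × 11.6×10⁹ × 2.236×10^-7 / 3.520² = 2.066×10^3 N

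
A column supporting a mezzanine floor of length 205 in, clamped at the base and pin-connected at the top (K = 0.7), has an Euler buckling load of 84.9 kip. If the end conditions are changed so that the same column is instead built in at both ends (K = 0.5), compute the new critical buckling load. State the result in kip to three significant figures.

P_cr ∝ 1/K², so P_cr,new = P_cr,old × (K_old/K_new)² = 84.9 × (0.7/0.5)²
= 84.9 × 1.960 = 166 kip

P_cr ≈ 166 kip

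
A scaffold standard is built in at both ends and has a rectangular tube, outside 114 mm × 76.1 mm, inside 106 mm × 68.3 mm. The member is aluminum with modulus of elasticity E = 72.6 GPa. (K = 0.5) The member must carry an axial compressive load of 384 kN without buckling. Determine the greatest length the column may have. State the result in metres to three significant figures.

Weak-axis I_min = (h_o·b_o³ − h_i·b_i³)/12 with b_o = 76.1, b_i = 68.30 mm (shorter outer/inner sides).
I_min = (114×76.1³ − 106.0×68.30³)/12 = 1.372×10^6 mm⁴
I = 1.372×10^-6 m⁴
At the buckling limit P_cr = P = 3.840×10^5 N
From P_cr = π²EI/(K·L)²:  L = (1/K)·√(π²EI/P_cr) = (1/0.5)·√(π²×7.26×10^10×1.372×10^-6/3.840×10^5)
L = 3.20 m

L_max ≈ 3.20 m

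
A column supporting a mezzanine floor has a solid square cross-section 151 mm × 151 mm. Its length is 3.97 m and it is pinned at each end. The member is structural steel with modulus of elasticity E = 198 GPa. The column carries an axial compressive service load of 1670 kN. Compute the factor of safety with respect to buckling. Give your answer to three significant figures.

n ≈ 3.22

I = a⁴/12 = 151⁴/12 = 4.332×10^7 mm⁴
I = 4.332×10^7 mm⁴ = 4.332×10^-5 m⁴
Effective length L_e = K·L = 1 × 3.97 = 3.970 m
P_cr = π²EI / L_e² = π² × 198×10⁹ × 4.332×10^-5 / 3.970² = 5.372×10^6 N
Factor of safety n = P_cr / P = 5371.7 / 1670 = 3.22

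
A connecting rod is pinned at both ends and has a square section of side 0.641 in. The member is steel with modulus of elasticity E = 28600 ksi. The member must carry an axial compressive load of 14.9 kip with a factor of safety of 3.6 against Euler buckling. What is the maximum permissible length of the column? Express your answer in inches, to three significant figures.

I = a⁴/12 = 0.641⁴/12 = 1.407×10^-2 in⁴
Required critical load P_cr = n·P = 3.6 × 14.9 = 53.64 kip = 5.364×10^4 lb
From P_cr = π²EI/(K·L)²:  L = (1/K)·√(π²EI/P_cr) = (1/1)·√(π²×2.86×10^7×1.407×10^-2/5.364×10^4)
L = 8.60 in

L_max ≈ 8.60 in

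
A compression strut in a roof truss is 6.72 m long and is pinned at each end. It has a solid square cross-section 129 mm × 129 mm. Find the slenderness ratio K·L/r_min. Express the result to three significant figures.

For a square r = a/√12 = 129/√12 = 37.24 mm
L_e = K·L = 1 × 6.72 m = 6.720 m = 6720.0 mm
λ = L_e / r_min = 6720.0 / 37.24 = 180

λ ≈ 180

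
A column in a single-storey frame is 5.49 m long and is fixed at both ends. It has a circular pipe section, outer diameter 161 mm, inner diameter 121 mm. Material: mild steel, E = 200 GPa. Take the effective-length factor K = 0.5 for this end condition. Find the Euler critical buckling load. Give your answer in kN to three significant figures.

d_o = 161 mm, d_i = 121 mm
I = π(d_o⁴ − d_i⁴)/64 = π(161⁴ − 121.0⁴)/64 = 2.246×10^7 mm⁴
I = 2.246×10^7 mm⁴ = 2.246×10^-5 m⁴
Effective length L_e = K·L = 0.5 × 5.49 = 2.745 m
P_cr = π²EI / L_e² = π² × 200×10⁹ × 2.246×10^-5 / 2.745² = 5.884×10^6 N

P_cr ≈ 5880 kN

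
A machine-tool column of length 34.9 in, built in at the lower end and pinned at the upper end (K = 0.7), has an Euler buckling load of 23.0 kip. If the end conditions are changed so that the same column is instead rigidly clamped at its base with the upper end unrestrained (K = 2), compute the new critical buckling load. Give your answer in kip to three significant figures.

P_cr ∝ 1/K², so P_cr,new = P_cr,old × (K_old/K_new)² = 23.0 × (0.7/2)²
= 23.0 × 0.1225 = 2.82 kip

P_cr ≈ 2.82 kip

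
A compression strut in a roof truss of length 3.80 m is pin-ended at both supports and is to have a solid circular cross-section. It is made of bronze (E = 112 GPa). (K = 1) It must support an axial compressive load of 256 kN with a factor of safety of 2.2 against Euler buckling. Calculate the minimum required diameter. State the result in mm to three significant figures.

d ≈ 111 mm

Required P_cr = n·P = 2.2 × 256 = 563.2 kN
L_e = K·L = 1 × 3.80 = 3.800 m
Required I = P_cr·L_e²/(π²E) = 5.632×10^5 × 3.800² / (π² × 1.12×10^11) = 7.357×10^-6 m⁴
I_req = 7.357×10^6 mm⁴
Solid circle: I = πd⁴/64  ⇒  d = (64I/π)^(1/4) = (64×7.357×10^6/π)^(1/4) = 111 mm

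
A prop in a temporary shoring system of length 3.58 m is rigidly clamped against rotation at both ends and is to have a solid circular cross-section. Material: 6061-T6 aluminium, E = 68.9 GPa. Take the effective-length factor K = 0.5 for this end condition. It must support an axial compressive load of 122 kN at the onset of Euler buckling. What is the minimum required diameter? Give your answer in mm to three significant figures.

L_e = K·L = 0.5 × 3.58 = 1.790 m
Required I = P_cr·L_e²/(π²E) = 1.220×10^5 × 1.790² / (π² × 6.89×10^10) = 5.748×10^-7 m⁴
I_req = 5.748×10^5 mm⁴
Solid circle: I = πd⁴/64  ⇒  d = (64I/π)^(1/4) = (64×5.748×10^5/π)^(1/4) = 58.5 mm

d ≈ 58.5 mm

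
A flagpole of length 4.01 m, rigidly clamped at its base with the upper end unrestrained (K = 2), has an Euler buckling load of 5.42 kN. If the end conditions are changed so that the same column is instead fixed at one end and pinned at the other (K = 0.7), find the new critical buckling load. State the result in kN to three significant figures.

P_cr ≈ 44.2 kN

P_cr ∝ 1/K², so P_cr,new = P_cr,old × (K_old/K_new)² = 5.42 × (2/0.7)²
= 5.42 × 8.163 = 44.2 kN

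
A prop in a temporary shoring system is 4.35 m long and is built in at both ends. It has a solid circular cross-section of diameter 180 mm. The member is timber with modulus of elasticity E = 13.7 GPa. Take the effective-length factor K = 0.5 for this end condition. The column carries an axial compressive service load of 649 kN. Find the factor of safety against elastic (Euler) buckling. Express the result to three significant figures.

I = πd⁴/64 = π×180⁴/64 = 5.153×10^7 mm⁴
I = 5.153×10^7 mm⁴ = 5.153×10^-5 m⁴
Effective length L_e = K·L = 0.5 × 4.35 = 2.175 m
P_cr = π²EI / L_e² = π² × 13.7×10⁹ × 5.153×10^-5 / 2.175² = 1.473×10^6 N
Factor of safety n = P_cr / P = 1472.9 / 649 = 2.27

n ≈ 2.27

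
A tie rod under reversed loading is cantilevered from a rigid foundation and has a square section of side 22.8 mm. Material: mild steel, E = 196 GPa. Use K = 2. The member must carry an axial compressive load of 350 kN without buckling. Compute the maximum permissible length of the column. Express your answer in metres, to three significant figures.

I = a⁴/12 = 22.8⁴/12 = 2.252×10^4 mm⁴
I = 2.252×10^-8 m⁴
At the buckling limit P_cr = P = 3.500×10^5 N
From P_cr = π²EI/(K·L)²:  L = (1/K)·√(π²EI/P_cr) = (1/2)·√(π²×1.96×10^11×2.252×10^-8/3.500×10^5)
L = 0.176 m

L_max ≈ 0.176 m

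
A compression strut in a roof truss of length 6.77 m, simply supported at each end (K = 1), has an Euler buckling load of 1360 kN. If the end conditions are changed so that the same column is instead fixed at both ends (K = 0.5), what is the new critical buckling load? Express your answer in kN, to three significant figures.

P_cr ≈ 5440 kN

P_cr ∝ 1/K², so P_cr,new = P_cr,old × (K_old/K_new)² = 1360 × (1/0.5)²
= 1360 × 4.000 = 5440 kN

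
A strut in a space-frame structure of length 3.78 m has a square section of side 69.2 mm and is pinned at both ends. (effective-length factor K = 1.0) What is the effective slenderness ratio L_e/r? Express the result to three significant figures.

I = a⁴/12 = 69.2⁴/12 = 1.911×10^6 mm⁴
A = 4.789×10^3 mm²;  r_min = √(I/A) = √(1.911×10^6/4.789×10^3) = 19.98 mm
L_e = K·L = 1 × 3.78 m = 3.780 m = 3780.0 mm
λ = L_e / r_min = 3780.0 / 19.98 = 189

λ ≈ 189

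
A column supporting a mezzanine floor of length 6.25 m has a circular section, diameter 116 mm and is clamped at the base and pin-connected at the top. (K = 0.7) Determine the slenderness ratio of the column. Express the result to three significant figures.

λ ≈ 151

I = πd⁴/64 = π×116⁴/64 = 8.888×10^6 mm⁴
A = 1.057×10^4 mm²;  r_min = √(I/A) = √(8.888×10^6/1.057×10^4) = 29.00 mm
L_e = K·L = 0.7 × 6.25 m = 4.375 m = 4375.0 mm
λ = L_e / r_min = 4375.0 / 29.00 = 151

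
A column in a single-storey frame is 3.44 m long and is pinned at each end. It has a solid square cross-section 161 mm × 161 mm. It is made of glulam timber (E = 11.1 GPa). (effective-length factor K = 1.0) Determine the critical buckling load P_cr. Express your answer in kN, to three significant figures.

P_cr ≈ 518 kN

I = a⁴/12 = 161⁴/12 = 5.599×10^7 mm⁴
I = 5.599×10^7 mm⁴ = 5.599×10^-5 m⁴
Effective length L_e = K·L = 1 × 3.44 = 3.440 m
P_cr = π²EI / L_e² = π² × 11.1×10⁹ × 5.599×10^-5 / 3.440² = 5.184×10^5 N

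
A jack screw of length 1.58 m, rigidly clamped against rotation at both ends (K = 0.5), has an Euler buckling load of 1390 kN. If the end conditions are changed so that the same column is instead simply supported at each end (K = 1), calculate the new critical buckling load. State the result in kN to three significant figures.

P_cr ≈ 348 kN

P_cr ∝ 1/K², so P_cr,new = P_cr,old × (K_old/K_new)² = 1390 × (0.5/1)²
= 1390 × 0.2500 = 348 kN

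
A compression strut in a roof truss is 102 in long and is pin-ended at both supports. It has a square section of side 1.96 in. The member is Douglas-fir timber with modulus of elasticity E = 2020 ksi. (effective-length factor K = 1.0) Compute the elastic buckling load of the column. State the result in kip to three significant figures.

I = a⁴/12 = 1.96⁴/12 = 1.230 in⁴
Effective length L_e = K·L = 1 × 102 = 102.0 in
P_cr = π²EI / L_e² = π² × 2020×10³ × 1.230 / 102.0² = 2.357×10^3 lb

P_cr ≈ 2.36 kip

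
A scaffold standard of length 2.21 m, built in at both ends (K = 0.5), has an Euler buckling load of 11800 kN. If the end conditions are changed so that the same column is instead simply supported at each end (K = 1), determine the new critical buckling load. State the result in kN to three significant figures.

P_cr ∝ 1/K², so P_cr,new = P_cr,old × (K_old/K_new)² = 11800 × (0.5/1)²
= 11800 × 0.2500 = 2950 kN

P_cr ≈ 2950 kN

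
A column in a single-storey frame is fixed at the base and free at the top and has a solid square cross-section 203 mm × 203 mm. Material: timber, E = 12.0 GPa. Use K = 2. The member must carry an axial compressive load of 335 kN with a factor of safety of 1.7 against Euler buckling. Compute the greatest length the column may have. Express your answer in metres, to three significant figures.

L_max ≈ 2.71 m

I = a⁴/12 = 203⁴/12 = 1.415×10^8 mm⁴
I = 1.415×10^-4 m⁴
Required critical load P_cr = n·P = 1.7 × 335 = 569.5 kN = 5.695×10^5 N
From P_cr = π²EI/(K·L)²:  L = (1/K)·√(π²EI/P_cr) = (1/2)·√(π²×1.20×10^10×1.415×10^-4/5.695×10^5)
L = 2.71 m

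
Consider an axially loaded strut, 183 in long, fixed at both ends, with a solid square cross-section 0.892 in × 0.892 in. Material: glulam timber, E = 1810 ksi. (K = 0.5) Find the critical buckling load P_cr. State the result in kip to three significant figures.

I = a⁴/12 = 0.892⁴/12 = 5.276×10^-2 in⁴
Effective length L_e = K·L = 0.5 × 183 = 91.50 in
P_cr = π²EI / L_e² = π² × 1810×10³ × 5.276×10^-2 / 91.50² = 112.6 lb

P_cr ≈ 0.113 kip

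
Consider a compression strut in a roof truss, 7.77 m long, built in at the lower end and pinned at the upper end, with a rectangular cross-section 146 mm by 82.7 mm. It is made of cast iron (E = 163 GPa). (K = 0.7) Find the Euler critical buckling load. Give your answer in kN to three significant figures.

P_cr ≈ 374 kN

Buckling occurs about the weak axis: I_min = h·b³/12 with b = 82.7 mm (the shorter side).
I_min = 146×82.7³/12 = 6.882×10^6 mm⁴
I = 6.882×10^6 mm⁴ = 6.882×10^-6 m⁴
Effective length L_e = K·L = 0.7 × 7.77 = 5.439 m
P_cr = π²EI / L_e² = π² × 163×10⁹ × 6.882×10^-6 / 5.439² = 3.742×10^5 N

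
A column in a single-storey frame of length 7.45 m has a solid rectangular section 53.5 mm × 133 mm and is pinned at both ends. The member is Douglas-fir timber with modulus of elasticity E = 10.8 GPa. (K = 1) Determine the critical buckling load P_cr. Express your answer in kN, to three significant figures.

P_cr ≈ 3.26 kN

Buckling occurs about the weak axis: I_min = h·b³/12 with b = 53.5 mm (the shorter side).
I_min = 133×53.5³/12 = 1.697×10^6 mm⁴
I = 1.697×10^6 mm⁴ = 1.697×10^-6 m⁴
Effective length L_e = K·L = 1 × 7.45 = 7.450 m
P_cr = π²EI / L_e² = π² × 10.8×10⁹ × 1.697×10^-6 / 7.450² = 3.259×10^3 N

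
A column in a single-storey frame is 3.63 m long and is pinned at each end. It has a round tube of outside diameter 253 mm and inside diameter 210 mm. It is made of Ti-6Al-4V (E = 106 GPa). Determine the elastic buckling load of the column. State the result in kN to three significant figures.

P_cr ≈ 8390 kN

d_o = 253 mm, d_i = 210 mm
I = π(d_o⁴ − d_i⁴)/64 = π(253⁴ − 210.0⁴)/64 = 1.057×10^8 mm⁴
I = 1.057×10^8 mm⁴ = 1.057×10^-4 m⁴
Effective length L_e = K·L = 1 × 3.63 = 3.630 m
P_cr = π²EI / L_e² = π² × 106×10⁹ × 1.057×10^-4 / 3.630² = 8.388×10^6 N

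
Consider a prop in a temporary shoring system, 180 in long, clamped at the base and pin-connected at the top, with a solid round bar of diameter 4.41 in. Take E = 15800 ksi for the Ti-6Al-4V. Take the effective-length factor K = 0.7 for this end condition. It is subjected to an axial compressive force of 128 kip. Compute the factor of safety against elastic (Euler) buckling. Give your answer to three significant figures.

n ≈ 1.42

I = πd⁴/64 = π×4.41⁴/64 = 18.57 in⁴
Effective length L_e = K·L = 0.7 × 180 = 126.0 in
P_cr = π²EI / L_e² = π² × 15800×10³ × 18.57 / 126.0² = 1.824×10^5 lb
Factor of safety n = P_cr / P = 182.36 / 128 = 1.42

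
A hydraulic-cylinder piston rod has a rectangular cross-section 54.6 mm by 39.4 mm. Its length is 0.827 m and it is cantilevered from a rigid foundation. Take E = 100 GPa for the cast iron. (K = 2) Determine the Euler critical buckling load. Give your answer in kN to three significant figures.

P_cr ≈ 100 kN

Buckling occurs about the weak axis: I_min = h·b³/12 with b = 39.4 mm (the shorter side).
I_min = 54.6×39.4³/12 = 2.783×10^5 mm⁴
I = 2.783×10^5 mm⁴ = 2.783×10^-7 m⁴
Effective length L_e = K·L = 2 × 0.827 = 1.654 m
P_cr = π²EI / L_e² = π² × 100×10⁹ × 2.783×10^-7 / 1.654² = 1.004×10^5 N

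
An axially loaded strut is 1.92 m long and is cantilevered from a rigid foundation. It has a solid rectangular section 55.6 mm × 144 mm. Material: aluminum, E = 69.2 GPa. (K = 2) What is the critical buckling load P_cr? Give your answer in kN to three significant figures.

Buckling occurs about the weak axis: I_min = h·b³/12 with b = 55.6 mm (the shorter side).
I_min = 144×55.6³/12 = 2.063×10^6 mm⁴
I = 2.063×10^6 mm⁴ = 2.063×10^-6 m⁴
Effective length L_e = K·L = 2 × 1.92 = 3.840 m
P_cr = π²EI / L_e² = π² × 69.2×10⁹ × 2.063×10^-6 / 3.840² = 9.553×10^4 N

P_cr ≈ 95.5 kN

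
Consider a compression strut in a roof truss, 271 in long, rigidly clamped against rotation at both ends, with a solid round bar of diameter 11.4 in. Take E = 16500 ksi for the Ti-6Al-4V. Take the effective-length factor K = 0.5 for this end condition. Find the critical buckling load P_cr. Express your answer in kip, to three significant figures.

I = πd⁴/64 = π×11.4⁴/64 = 829.1 in⁴
Effective length L_e = K·L = 0.5 × 271 = 135.5 in
P_cr = π²EI / L_e² = π² × 16500×10³ × 829.1 / 135.5² = 7.354×10^6 lb

P_cr ≈ 7350 kip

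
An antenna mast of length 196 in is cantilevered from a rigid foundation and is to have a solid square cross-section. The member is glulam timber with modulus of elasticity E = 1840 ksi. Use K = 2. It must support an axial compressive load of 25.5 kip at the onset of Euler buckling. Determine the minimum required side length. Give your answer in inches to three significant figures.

L_e = K·L = 2 × 196 = 392.0 in
Required I = P_cr·L_e²/(π²E) = 2.550×10^4 × 392.0² / (π² × 1.84×10^6) = 215.8 in⁴
Solid square: I = a⁴/12  ⇒  a = (12I)^(1/4) = (12×215.8)^(1/4) = 7.13 in

a ≈ 7.13 in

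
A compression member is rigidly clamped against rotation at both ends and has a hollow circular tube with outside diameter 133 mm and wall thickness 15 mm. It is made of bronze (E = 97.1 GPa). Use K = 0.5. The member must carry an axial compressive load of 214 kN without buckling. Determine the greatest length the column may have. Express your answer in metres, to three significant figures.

Inner diameter d_i = 133 − 2×15 = 103.0 mm
I = π(d_o⁴ − d_i⁴)/64 = π(133⁴ − 103.0⁴)/64 = 9.835×10^6 mm⁴
I = 9.835×10^-6 m⁴
At the buckling limit P_cr = P = 2.140×10^5 N
From P_cr = π²EI/(K·L)²:  L = (1/K)·√(π²EI/P_cr) = (1/0.5)·√(π²×9.71×10^10×9.835×10^-6/2.140×10^5)
L = 13.3 m

L_max ≈ 13.3 m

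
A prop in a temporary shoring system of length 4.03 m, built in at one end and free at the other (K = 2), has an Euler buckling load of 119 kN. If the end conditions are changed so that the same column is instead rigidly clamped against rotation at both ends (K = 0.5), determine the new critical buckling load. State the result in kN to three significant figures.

P_cr ≈ 1900 kN

P_cr ∝ 1/K², so P_cr,new = P_cr,old × (K_old/K_new)² = 119 × (2/0.5)²
= 119 × 16.00 = 1900 kN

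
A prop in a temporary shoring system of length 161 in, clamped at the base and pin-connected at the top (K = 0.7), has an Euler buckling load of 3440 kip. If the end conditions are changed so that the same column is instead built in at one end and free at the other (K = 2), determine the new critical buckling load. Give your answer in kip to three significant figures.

P_cr ∝ 1/K², so P_cr,new = P_cr,old × (K_old/K_new)² = 3440 × (0.7/2)²
= 3440 × 0.1225 = 421 kip

P_cr ≈ 421 kip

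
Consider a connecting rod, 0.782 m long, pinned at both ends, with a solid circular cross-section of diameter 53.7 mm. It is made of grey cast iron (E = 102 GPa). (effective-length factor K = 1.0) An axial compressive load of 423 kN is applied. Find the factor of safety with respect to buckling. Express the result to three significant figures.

I = πd⁴/64 = π×53.7⁴/64 = 4.082×10^5 mm⁴
I = 4.082×10^5 mm⁴ = 4.082×10^-7 m⁴
Effective length L_e = K·L = 1 × 0.782 = 0.7820 m
P_cr = π²EI / L_e² = π² × 102×10⁹ × 4.082×10^-7 / 0.7820² = 6.720×10^5 N
Factor of safety n = P_cr / P = 671.98 / 423 = 1.59

n ≈ 1.59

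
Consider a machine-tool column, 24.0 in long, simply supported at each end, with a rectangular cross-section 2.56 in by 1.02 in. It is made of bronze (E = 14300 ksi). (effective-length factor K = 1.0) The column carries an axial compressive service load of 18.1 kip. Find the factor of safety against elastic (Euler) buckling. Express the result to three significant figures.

n ≈ 3.06

Buckling occurs about the weak axis: I_min = h·b³/12 with b = 1.02 in (the shorter side).
I_min = 2.56×1.02³/12 = 0.2264 in⁴
Effective length L_e = K·L = 1 × 24.0 = 24.00 in
P_cr = π²EI / L_e² = π² × 14300×10³ × 0.2264 / 24.00² = 5.547×10^4 lb
Factor of safety n = P_cr / P = 55.472 / 18.1 = 3.06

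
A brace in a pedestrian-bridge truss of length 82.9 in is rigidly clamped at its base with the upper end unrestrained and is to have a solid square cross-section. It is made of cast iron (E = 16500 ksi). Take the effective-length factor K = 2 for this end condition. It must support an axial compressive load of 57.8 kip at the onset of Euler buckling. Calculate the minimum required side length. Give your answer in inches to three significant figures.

a ≈ 3.29 in

L_e = K·L = 2 × 82.9 = 165.8 in
Required I = P_cr·L_e²/(π²E) = 5.780×10^4 × 165.8² / (π² × 1.65×10^7) = 9.757 in⁴
Solid square: I = a⁴/12  ⇒  a = (12I)^(1/4) = (12×9.757)^(1/4) = 3.29 in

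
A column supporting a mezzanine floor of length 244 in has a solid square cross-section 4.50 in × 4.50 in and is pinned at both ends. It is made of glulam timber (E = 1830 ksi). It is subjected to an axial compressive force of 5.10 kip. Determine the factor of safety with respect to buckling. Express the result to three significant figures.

I = a⁴/12 = 4.50⁴/12 = 34.17 in⁴
Effective length L_e = K·L = 1 × 244 = 244.0 in
P_cr = π²EI / L_e² = π² × 1830×10³ × 34.17 / 244.0² = 1.037×10^4 lb
Factor of safety n = P_cr / P = 10.367 / 5.10 = 2.03

n ≈ 2.03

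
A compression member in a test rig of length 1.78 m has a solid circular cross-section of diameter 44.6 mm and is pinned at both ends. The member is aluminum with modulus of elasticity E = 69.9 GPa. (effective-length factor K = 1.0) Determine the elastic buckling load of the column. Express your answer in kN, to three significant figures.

I = πd⁴/64 = π×44.6⁴/64 = 1.942×10^5 mm⁴
I = 1.942×10^5 mm⁴ = 1.942×10^-7 m⁴
Effective length L_e = K·L = 1 × 1.78 = 1.780 m
P_cr = π²EI / L_e² = π² × 69.9×10⁹ × 1.942×10^-7 / 1.780² = 4.229×10^4 N

P_cr ≈ 42.3 kN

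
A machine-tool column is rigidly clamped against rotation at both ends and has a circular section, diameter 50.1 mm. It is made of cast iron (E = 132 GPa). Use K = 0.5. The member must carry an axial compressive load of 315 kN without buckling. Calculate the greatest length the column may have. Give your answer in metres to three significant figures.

I = πd⁴/64 = π×50.1⁴/64 = 3.093×10^5 mm⁴
I = 3.093×10^-7 m⁴
At the buckling limit P_cr = P = 3.150×10^5 N
From P_cr = π²EI/(K·L)²:  L = (1/K)·√(π²EI/P_cr) = (1/0.5)·√(π²×1.32×10^11×3.093×10^-7/3.150×10^5)
L = 2.26 m

L_max ≈ 2.26 m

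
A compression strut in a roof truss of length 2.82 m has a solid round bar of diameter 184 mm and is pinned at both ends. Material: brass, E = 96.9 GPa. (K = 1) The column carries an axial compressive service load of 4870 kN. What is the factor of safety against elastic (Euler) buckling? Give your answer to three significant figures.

n ≈ 1.39

I = πd⁴/64 = π×184⁴/64 = 5.627×10^7 mm⁴
I = 5.627×10^7 mm⁴ = 5.627×10^-5 m⁴
Effective length L_e = K·L = 1 × 2.82 = 2.820 m
P_cr = π²EI / L_e² = π² × 96.9×10⁹ × 5.627×10^-5 / 2.820² = 6.767×10^6 N
Factor of safety n = P_cr / P = 6766.5 / 4870 = 1.39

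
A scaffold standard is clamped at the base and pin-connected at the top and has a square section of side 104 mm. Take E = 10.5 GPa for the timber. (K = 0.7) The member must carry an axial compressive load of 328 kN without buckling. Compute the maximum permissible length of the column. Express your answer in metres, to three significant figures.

L_max ≈ 2.51 m

I = a⁴/12 = 104⁴/12 = 9.749×10^6 mm⁴
I = 9.749×10^-6 m⁴
At the buckling limit P_cr = P = 3.280×10^5 N
From P_cr = π²EI/(K·L)²:  L = (1/K)·√(π²EI/P_cr) = (1/0.7)·√(π²×1.05×10^10×9.749×10^-6/3.280×10^5)
L = 2.51 m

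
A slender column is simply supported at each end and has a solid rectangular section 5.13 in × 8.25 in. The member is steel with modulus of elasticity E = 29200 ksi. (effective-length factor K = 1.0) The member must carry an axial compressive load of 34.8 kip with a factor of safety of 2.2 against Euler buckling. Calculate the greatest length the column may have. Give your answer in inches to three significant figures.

Buckling occurs about the weak axis: I_min = h·b³/12 with b = 5.13 in (the shorter side).
I_min = 8.25×5.13³/12 = 92.82 in⁴
Required critical load P_cr = n·P = 2.2 × 34.8 = 76.56 kip = 7.656×10^4 lb
From P_cr = π²EI/(K·L)²:  L = (1/K)·√(π²EI/P_cr) = (1/1)·√(π²×2.92×10^7×92.82/7.656×10^4)
L = 591 in

L_max ≈ 591 in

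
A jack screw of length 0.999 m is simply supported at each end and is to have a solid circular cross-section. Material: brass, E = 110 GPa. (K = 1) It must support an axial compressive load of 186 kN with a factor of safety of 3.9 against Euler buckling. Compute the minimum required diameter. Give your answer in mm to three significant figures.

d ≈ 60.7 mm

Required P_cr = n·P = 3.9 × 186 = 725.4 kN
L_e = K·L = 1 × 0.999 = 0.9990 m
Required I = P_cr·L_e²/(π²E) = 7.254×10^5 × 0.9990² / (π² × 1.10×10^11) = 6.668×10^-7 m⁴
I_req = 6.668×10^5 mm⁴
Solid circle: I = πd⁴/64  ⇒  d = (64I/π)^(1/4) = (64×6.668×10^5/π)^(1/4) = 60.7 mm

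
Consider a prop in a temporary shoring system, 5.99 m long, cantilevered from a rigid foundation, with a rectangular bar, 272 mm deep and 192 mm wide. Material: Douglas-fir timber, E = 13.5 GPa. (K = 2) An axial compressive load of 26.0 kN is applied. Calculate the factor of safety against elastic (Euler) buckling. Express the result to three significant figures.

Buckling occurs about the weak axis: I_min = h·b³/12 with b = 192 mm (the shorter side).
I_min = 272×192³/12 = 1.604×10^8 mm⁴
I = 1.604×10^8 mm⁴ = 1.604×10^-4 m⁴
Effective length L_e = K·L = 2 × 5.99 = 11.98 m
P_cr = π²EI / L_e² = π² × 13.5×10⁹ × 1.604×10^-4 / 11.98² = 1.489×10^5 N
Factor of safety n = P_cr / P = 148.94 / 26.0 = 5.73

n ≈ 5.73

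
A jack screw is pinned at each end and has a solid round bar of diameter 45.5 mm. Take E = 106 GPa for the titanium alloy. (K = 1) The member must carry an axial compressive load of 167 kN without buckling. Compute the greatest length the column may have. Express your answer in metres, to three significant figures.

I = πd⁴/64 = π×45.5⁴/64 = 2.104×10^5 mm⁴
I = 2.104×10^-7 m⁴
At the buckling limit P_cr = P = 1.670×10^5 N
From P_cr = π²EI/(K·L)²:  L = (1/K)·√(π²EI/P_cr) = (1/1)·√(π²×1.06×10^11×2.104×10^-7/1.670×10^5)
L = 1.15 m

L_max ≈ 1.15 m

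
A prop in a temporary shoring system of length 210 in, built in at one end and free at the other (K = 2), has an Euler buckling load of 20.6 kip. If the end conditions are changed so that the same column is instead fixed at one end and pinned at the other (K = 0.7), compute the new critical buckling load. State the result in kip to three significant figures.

P_cr ∝ 1/K², so P_cr,new = P_cr,old × (K_old/K_new)² = 20.6 × (2/0.7)²
= 20.6 × 8.163 = 168 kip

P_cr ≈ 168 kip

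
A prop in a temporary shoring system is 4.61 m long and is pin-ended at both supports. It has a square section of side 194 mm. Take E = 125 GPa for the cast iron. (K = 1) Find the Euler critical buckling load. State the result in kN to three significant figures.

I = a⁴/12 = 194⁴/12 = 1.180×10^8 mm⁴
I = 1.180×10^8 mm⁴ = 1.180×10^-4 m⁴
Effective length L_e = K·L = 1 × 4.61 = 4.610 m
P_cr = π²EI / L_e² = π² × 125×10⁹ × 1.180×10^-4 / 4.610² = 6.852×10^6 N

P_cr ≈ 6850 kN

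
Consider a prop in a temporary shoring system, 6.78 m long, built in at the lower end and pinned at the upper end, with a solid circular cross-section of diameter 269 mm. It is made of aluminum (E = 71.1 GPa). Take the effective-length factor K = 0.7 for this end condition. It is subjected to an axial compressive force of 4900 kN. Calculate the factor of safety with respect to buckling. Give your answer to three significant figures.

n ≈ 1.63

I = πd⁴/64 = π×269⁴/64 = 2.570×10^8 mm⁴
I = 2.570×10^8 mm⁴ = 2.570×10^-4 m⁴
Effective length L_e = K·L = 0.7 × 6.78 = 4.746 m
P_cr = π²EI / L_e² = π² × 71.1×10⁹ × 2.570×10^-4 / 4.746² = 8.007×10^6 N
Factor of safety n = P_cr / P = 8007.4 / 4900 = 1.63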